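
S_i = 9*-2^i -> [9, -18, 36, -72, 144]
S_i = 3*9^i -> [3, 27, 243, 2187, 19683]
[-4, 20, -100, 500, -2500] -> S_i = -4*-5^i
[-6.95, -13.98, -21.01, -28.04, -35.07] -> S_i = -6.95 + -7.03*i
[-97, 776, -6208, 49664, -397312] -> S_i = -97*-8^i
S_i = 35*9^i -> [35, 315, 2835, 25515, 229635]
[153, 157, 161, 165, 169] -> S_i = 153 + 4*i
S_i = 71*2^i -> [71, 142, 284, 568, 1136]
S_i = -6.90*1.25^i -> [-6.9, -8.62, -10.78, -13.48, -16.85]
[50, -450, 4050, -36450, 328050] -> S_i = 50*-9^i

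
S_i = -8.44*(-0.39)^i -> [-8.44, 3.29, -1.28, 0.5, -0.2]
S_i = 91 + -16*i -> [91, 75, 59, 43, 27]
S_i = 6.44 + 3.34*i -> [6.44, 9.78, 13.12, 16.46, 19.8]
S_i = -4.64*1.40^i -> [-4.64, -6.5, -9.09, -12.73, -17.83]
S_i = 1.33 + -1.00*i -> [1.33, 0.33, -0.67, -1.67, -2.67]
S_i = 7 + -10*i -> [7, -3, -13, -23, -33]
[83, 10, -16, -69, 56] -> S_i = Random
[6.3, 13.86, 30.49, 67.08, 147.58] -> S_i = 6.30*2.20^i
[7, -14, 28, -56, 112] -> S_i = 7*-2^i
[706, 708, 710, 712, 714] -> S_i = 706 + 2*i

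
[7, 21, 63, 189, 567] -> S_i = 7*3^i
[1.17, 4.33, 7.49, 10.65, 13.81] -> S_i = 1.17 + 3.16*i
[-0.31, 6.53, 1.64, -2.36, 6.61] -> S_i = Random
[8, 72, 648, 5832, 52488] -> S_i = 8*9^i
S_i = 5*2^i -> [5, 10, 20, 40, 80]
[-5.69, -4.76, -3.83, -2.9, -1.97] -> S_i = -5.69 + 0.93*i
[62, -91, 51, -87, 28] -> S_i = Random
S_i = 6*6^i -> [6, 36, 216, 1296, 7776]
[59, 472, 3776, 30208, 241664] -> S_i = 59*8^i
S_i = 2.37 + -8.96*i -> [2.37, -6.59, -15.55, -24.51, -33.47]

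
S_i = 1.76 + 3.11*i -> [1.76, 4.87, 7.98, 11.09, 14.2]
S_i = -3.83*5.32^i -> [-3.83, -20.38, -108.4, -576.68, -3067.93]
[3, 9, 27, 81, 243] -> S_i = 3*3^i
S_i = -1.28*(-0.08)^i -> [-1.28, 0.1, -0.01, 0.0, -0.0]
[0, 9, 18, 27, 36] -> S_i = 0 + 9*i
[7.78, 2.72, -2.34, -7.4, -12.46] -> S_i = 7.78 + -5.06*i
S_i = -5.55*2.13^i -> [-5.55, -11.82, -25.18, -53.63, -114.24]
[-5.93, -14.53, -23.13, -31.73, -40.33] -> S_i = -5.93 + -8.60*i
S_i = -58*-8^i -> [-58, 464, -3712, 29696, -237568]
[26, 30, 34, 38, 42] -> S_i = 26 + 4*i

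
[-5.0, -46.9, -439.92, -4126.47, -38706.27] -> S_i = -5.00*9.38^i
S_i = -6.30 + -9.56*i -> [-6.3, -15.86, -25.42, -34.98, -44.54]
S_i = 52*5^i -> [52, 260, 1300, 6500, 32500]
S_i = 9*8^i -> [9, 72, 576, 4608, 36864]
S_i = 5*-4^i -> [5, -20, 80, -320, 1280]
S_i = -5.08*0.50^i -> [-5.08, -2.54, -1.27, -0.64, -0.32]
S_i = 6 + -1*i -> [6, 5, 4, 3, 2]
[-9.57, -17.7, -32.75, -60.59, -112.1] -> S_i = -9.57*1.85^i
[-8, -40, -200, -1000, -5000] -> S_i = -8*5^i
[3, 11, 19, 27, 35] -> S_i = 3 + 8*i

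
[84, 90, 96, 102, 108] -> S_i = 84 + 6*i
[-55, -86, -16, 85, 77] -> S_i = Random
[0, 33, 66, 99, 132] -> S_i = 0 + 33*i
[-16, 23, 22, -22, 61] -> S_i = Random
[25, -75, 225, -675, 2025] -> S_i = 25*-3^i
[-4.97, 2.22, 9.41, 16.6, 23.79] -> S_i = -4.97 + 7.19*i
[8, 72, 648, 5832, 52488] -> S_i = 8*9^i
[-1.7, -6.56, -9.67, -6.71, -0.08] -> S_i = Random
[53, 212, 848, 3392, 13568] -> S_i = 53*4^i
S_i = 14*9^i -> [14, 126, 1134, 10206, 91854]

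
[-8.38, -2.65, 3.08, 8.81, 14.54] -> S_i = -8.38 + 5.73*i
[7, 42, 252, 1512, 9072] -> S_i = 7*6^i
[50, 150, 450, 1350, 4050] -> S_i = 50*3^i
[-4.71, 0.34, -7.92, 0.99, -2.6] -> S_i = Random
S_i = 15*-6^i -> [15, -90, 540, -3240, 19440]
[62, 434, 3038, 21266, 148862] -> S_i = 62*7^i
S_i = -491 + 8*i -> [-491, -483, -475, -467, -459]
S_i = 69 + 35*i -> [69, 104, 139, 174, 209]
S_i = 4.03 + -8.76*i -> [4.03, -4.73, -13.49, -22.25, -31.01]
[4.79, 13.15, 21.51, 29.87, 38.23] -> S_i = 4.79 + 8.36*i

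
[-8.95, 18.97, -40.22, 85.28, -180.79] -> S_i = -8.95*(-2.12)^i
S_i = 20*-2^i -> [20, -40, 80, -160, 320]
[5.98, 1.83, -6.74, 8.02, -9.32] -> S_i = Random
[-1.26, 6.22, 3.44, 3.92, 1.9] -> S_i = Random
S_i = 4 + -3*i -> [4, 1, -2, -5, -8]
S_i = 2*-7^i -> [2, -14, 98, -686, 4802]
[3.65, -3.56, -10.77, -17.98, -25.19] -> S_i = 3.65 + -7.21*i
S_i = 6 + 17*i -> [6, 23, 40, 57, 74]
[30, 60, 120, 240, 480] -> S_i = 30*2^i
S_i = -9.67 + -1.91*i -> [-9.67, -11.58, -13.49, -15.4, -17.31]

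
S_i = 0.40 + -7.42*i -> [0.4, -7.02, -14.44, -21.86, -29.28]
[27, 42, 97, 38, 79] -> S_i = Random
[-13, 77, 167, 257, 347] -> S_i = -13 + 90*i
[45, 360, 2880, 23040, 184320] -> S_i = 45*8^i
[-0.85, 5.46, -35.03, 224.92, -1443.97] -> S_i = -0.85*(-6.42)^i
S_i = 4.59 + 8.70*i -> [4.59, 13.29, 21.99, 30.69, 39.39]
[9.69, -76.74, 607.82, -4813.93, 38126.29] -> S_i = 9.69*(-7.92)^i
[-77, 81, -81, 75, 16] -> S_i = Random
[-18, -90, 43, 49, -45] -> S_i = Random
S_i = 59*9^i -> [59, 531, 4779, 43011, 387099]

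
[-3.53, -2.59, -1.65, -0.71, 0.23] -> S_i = -3.53 + 0.94*i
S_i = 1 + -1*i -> [1, 0, -1, -2, -3]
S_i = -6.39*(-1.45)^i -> [-6.39, 9.27, -13.43, 19.48, -28.25]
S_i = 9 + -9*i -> [9, 0, -9, -18, -27]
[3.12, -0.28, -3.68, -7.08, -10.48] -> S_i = 3.12 + -3.40*i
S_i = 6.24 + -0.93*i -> [6.24, 5.31, 4.38, 3.45, 2.52]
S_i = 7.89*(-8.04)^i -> [7.89, -63.44, 510.02, -4100.58, 32968.65]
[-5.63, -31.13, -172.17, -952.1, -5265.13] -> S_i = -5.63*5.53^i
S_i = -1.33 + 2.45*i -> [-1.33, 1.12, 3.57, 6.02, 8.47]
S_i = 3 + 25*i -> [3, 28, 53, 78, 103]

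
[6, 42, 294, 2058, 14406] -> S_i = 6*7^i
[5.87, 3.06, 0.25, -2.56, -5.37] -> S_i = 5.87 + -2.81*i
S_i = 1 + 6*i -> [1, 7, 13, 19, 25]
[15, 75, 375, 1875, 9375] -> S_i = 15*5^i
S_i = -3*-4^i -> [-3, 12, -48, 192, -768]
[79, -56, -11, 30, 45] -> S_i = Random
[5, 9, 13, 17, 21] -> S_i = 5 + 4*i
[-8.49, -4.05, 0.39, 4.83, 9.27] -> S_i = -8.49 + 4.44*i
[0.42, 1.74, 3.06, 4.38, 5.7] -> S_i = 0.42 + 1.32*i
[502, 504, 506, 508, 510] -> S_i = 502 + 2*i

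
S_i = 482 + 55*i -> [482, 537, 592, 647, 702]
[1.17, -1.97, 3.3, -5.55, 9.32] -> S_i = 1.17*(-1.68)^i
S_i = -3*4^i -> [-3, -12, -48, -192, -768]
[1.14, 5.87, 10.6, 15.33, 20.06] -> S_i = 1.14 + 4.73*i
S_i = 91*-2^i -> [91, -182, 364, -728, 1456]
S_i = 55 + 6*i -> [55, 61, 67, 73, 79]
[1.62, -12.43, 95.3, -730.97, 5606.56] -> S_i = 1.62*(-7.67)^i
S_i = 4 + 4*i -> [4, 8, 12, 16, 20]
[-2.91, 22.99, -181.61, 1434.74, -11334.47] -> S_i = -2.91*(-7.90)^i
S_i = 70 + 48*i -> [70, 118, 166, 214, 262]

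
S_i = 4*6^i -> [4, 24, 144, 864, 5184]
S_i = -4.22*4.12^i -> [-4.22, -17.39, -71.63, -295.12, -1215.91]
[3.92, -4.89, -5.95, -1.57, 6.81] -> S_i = Random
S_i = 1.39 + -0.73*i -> [1.39, 0.66, -0.07, -0.8, -1.53]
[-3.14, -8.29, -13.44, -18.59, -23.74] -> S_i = -3.14 + -5.15*i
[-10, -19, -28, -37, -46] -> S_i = -10 + -9*i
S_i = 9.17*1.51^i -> [9.17, 13.85, 20.91, 31.57, 47.67]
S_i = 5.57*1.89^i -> [5.57, 10.53, 19.9, 37.6, 71.07]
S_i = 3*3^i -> [3, 9, 27, 81, 243]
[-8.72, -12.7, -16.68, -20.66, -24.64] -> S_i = -8.72 + -3.98*i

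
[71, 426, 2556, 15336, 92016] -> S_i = 71*6^i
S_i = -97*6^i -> [-97, -582, -3492, -20952, -125712]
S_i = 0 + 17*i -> [0, 17, 34, 51, 68]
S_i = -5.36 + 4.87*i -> [-5.36, -0.49, 4.38, 9.25, 14.12]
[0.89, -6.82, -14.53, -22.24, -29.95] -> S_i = 0.89 + -7.71*i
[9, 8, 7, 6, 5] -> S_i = 9 + -1*i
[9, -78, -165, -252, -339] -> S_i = 9 + -87*i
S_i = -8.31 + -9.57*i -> [-8.31, -17.88, -27.45, -37.02, -46.59]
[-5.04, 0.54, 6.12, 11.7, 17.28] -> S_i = -5.04 + 5.58*i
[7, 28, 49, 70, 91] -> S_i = 7 + 21*i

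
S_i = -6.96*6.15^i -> [-6.96, -42.8, -263.24, -1618.95, -9956.57]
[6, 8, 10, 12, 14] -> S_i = 6 + 2*i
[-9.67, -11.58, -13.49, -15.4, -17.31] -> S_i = -9.67 + -1.91*i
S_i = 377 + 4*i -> [377, 381, 385, 389, 393]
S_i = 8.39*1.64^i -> [8.39, 13.76, 22.57, 37.01, 60.69]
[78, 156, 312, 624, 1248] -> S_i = 78*2^i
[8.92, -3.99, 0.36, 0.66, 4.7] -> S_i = Random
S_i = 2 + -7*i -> [2, -5, -12, -19, -26]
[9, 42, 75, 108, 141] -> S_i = 9 + 33*i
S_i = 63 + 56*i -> [63, 119, 175, 231, 287]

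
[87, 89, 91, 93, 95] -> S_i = 87 + 2*i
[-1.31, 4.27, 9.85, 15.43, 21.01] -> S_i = -1.31 + 5.58*i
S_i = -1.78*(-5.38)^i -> [-1.78, 9.58, -51.52, 277.18, -1491.25]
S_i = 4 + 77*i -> [4, 81, 158, 235, 312]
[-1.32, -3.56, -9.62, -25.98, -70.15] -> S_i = -1.32*2.70^i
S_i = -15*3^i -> [-15, -45, -135, -405, -1215]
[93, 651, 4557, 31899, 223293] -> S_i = 93*7^i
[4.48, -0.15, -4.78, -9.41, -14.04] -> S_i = 4.48 + -4.63*i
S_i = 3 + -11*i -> [3, -8, -19, -30, -41]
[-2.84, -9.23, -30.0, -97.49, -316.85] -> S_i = -2.84*3.25^i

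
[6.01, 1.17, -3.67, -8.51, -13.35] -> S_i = 6.01 + -4.84*i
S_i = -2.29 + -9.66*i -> [-2.29, -11.95, -21.61, -31.27, -40.93]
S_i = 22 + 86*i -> [22, 108, 194, 280, 366]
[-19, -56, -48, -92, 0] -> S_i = Random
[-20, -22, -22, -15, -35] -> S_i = Random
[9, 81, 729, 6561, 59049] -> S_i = 9*9^i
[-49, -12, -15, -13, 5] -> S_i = Random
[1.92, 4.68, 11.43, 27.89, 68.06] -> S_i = 1.92*2.44^i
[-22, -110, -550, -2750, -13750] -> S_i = -22*5^i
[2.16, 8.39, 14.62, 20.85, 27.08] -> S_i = 2.16 + 6.23*i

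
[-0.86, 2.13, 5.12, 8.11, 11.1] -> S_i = -0.86 + 2.99*i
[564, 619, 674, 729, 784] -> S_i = 564 + 55*i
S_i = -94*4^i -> [-94, -376, -1504, -6016, -24064]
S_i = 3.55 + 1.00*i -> [3.55, 4.55, 5.55, 6.55, 7.55]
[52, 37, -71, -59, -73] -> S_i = Random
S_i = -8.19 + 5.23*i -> [-8.19, -2.96, 2.27, 7.5, 12.73]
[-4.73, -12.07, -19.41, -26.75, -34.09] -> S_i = -4.73 + -7.34*i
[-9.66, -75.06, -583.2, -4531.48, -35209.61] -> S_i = -9.66*7.77^i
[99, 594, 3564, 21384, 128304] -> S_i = 99*6^i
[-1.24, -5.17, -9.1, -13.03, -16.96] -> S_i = -1.24 + -3.93*i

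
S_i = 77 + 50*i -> [77, 127, 177, 227, 277]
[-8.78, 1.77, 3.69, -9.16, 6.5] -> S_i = Random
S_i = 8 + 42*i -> [8, 50, 92, 134, 176]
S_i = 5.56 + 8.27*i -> [5.56, 13.83, 22.1, 30.37, 38.64]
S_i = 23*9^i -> [23, 207, 1863, 16767, 150903]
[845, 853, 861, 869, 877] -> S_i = 845 + 8*i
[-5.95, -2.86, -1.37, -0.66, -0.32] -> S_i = -5.95*0.48^i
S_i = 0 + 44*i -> [0, 44, 88, 132, 176]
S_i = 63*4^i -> [63, 252, 1008, 4032, 16128]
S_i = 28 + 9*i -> [28, 37, 46, 55, 64]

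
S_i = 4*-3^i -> [4, -12, 36, -108, 324]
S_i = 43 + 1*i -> [43, 44, 45, 46, 47]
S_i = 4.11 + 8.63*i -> [4.11, 12.74, 21.37, 30.0, 38.63]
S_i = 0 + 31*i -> [0, 31, 62, 93, 124]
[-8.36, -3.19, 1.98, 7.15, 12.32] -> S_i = -8.36 + 5.17*i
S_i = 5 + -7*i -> [5, -2, -9, -16, -23]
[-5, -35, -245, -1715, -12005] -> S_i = -5*7^i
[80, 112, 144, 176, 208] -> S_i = 80 + 32*i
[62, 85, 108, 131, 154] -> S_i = 62 + 23*i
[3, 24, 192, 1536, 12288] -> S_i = 3*8^i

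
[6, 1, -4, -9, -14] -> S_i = 6 + -5*i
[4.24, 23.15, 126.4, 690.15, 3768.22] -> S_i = 4.24*5.46^i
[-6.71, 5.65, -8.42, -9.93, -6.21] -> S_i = Random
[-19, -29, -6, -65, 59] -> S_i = Random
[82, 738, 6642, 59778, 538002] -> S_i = 82*9^i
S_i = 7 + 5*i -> [7, 12, 17, 22, 27]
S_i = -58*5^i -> [-58, -290, -1450, -7250, -36250]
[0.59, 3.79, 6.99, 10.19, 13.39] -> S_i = 0.59 + 3.20*i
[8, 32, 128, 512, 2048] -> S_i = 8*4^i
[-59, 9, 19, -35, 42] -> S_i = Random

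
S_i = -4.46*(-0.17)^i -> [-4.46, 0.76, -0.13, 0.02, -0.0]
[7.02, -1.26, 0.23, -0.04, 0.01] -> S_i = 7.02*(-0.18)^i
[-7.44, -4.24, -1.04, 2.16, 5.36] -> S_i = -7.44 + 3.20*i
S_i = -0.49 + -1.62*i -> [-0.49, -2.11, -3.73, -5.35, -6.97]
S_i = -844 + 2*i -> [-844, -842, -840, -838, -836]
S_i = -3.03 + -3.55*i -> [-3.03, -6.58, -10.13, -13.68, -17.23]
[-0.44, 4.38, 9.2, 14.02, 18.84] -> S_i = -0.44 + 4.82*i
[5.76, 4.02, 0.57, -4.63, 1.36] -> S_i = Random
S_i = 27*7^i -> [27, 189, 1323, 9261, 64827]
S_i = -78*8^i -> [-78, -624, -4992, -39936, -319488]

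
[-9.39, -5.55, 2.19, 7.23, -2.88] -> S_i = Random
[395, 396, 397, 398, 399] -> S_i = 395 + 1*i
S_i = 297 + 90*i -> [297, 387, 477, 567, 657]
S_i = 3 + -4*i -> [3, -1, -5, -9, -13]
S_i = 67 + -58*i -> [67, 9, -49, -107, -165]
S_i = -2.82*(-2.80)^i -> [-2.82, 7.9, -22.11, 61.9, -173.33]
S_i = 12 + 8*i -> [12, 20, 28, 36, 44]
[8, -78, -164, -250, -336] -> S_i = 8 + -86*i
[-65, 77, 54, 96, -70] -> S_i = Random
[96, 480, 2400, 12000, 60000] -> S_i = 96*5^i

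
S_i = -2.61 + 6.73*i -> [-2.61, 4.12, 10.85, 17.58, 24.31]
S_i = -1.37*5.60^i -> [-1.37, -7.67, -42.96, -240.59, -1347.33]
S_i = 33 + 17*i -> [33, 50, 67, 84, 101]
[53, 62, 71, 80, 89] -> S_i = 53 + 9*i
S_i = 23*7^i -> [23, 161, 1127, 7889, 55223]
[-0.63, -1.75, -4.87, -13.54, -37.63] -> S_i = -0.63*2.78^i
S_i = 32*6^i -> [32, 192, 1152, 6912, 41472]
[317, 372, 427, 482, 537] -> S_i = 317 + 55*i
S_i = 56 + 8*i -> [56, 64, 72, 80, 88]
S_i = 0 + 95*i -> [0, 95, 190, 285, 380]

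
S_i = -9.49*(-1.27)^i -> [-9.49, 12.05, -15.31, 19.44, -24.69]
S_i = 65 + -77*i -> [65, -12, -89, -166, -243]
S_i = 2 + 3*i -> [2, 5, 8, 11, 14]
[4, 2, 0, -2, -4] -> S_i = 4 + -2*i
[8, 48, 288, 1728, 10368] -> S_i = 8*6^i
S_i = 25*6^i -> [25, 150, 900, 5400, 32400]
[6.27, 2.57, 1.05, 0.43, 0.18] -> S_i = 6.27*0.41^i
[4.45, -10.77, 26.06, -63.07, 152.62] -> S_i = 4.45*(-2.42)^i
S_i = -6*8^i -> [-6, -48, -384, -3072, -24576]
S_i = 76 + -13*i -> [76, 63, 50, 37, 24]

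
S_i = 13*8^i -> [13, 104, 832, 6656, 53248]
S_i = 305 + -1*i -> [305, 304, 303, 302, 301]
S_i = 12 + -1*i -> [12, 11, 10, 9, 8]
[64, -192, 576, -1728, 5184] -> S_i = 64*-3^i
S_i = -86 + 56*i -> [-86, -30, 26, 82, 138]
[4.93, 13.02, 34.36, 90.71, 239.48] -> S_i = 4.93*2.64^i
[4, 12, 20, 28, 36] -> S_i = 4 + 8*i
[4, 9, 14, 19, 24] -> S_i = 4 + 5*i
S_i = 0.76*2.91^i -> [0.76, 2.21, 6.44, 18.73, 54.5]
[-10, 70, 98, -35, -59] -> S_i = Random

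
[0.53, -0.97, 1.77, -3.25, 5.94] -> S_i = 0.53*(-1.83)^i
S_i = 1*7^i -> [1, 7, 49, 343, 2401]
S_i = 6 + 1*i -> [6, 7, 8, 9, 10]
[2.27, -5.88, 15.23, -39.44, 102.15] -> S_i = 2.27*(-2.59)^i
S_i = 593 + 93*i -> [593, 686, 779, 872, 965]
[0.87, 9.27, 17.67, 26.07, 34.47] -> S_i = 0.87 + 8.40*i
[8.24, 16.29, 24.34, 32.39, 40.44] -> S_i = 8.24 + 8.05*i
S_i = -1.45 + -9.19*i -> [-1.45, -10.64, -19.83, -29.02, -38.21]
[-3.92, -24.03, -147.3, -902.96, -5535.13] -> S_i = -3.92*6.13^i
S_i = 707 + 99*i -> [707, 806, 905, 1004, 1103]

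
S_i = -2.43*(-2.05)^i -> [-2.43, 4.98, -10.21, 20.93, -42.92]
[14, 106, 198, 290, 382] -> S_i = 14 + 92*i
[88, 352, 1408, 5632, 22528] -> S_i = 88*4^i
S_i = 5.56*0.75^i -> [5.56, 4.17, 3.13, 2.35, 1.76]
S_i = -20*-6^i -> [-20, 120, -720, 4320, -25920]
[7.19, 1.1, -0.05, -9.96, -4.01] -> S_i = Random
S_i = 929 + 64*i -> [929, 993, 1057, 1121, 1185]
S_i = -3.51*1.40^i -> [-3.51, -4.91, -6.88, -9.63, -13.48]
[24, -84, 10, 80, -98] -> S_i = Random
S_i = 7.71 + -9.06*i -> [7.71, -1.35, -10.41, -19.47, -28.53]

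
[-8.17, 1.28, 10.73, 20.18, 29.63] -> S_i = -8.17 + 9.45*i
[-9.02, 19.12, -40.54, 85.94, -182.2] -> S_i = -9.02*(-2.12)^i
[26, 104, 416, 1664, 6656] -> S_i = 26*4^i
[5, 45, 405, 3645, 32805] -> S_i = 5*9^i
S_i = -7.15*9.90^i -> [-7.15, -70.79, -700.77, -6937.64, -68682.61]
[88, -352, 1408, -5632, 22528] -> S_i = 88*-4^i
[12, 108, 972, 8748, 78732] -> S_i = 12*9^i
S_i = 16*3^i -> [16, 48, 144, 432, 1296]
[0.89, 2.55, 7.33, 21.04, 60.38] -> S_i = 0.89*2.87^i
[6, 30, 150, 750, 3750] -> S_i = 6*5^i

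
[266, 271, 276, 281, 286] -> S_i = 266 + 5*i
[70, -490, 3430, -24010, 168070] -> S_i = 70*-7^i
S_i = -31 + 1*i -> [-31, -30, -29, -28, -27]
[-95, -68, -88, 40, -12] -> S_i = Random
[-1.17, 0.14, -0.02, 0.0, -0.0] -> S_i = -1.17*(-0.12)^i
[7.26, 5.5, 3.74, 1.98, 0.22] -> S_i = 7.26 + -1.76*i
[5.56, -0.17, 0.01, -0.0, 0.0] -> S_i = 5.56*(-0.03)^i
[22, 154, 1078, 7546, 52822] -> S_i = 22*7^i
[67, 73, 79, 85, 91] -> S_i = 67 + 6*i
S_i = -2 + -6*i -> [-2, -8, -14, -20, -26]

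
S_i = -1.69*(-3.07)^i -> [-1.69, 5.19, -15.93, 48.9, -150.12]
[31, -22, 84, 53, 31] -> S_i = Random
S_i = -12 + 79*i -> [-12, 67, 146, 225, 304]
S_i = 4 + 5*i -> [4, 9, 14, 19, 24]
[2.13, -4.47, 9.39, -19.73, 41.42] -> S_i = 2.13*(-2.10)^i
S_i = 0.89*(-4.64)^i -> [0.89, -4.13, 19.16, -88.91, 412.54]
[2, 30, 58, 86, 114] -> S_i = 2 + 28*i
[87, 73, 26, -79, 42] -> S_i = Random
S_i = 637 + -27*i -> [637, 610, 583, 556, 529]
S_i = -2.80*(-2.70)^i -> [-2.8, 7.56, -20.41, 55.11, -148.8]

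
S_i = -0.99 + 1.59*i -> [-0.99, 0.6, 2.19, 3.78, 5.37]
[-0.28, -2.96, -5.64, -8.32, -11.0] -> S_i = -0.28 + -2.68*i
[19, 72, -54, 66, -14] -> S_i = Random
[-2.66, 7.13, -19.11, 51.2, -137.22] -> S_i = -2.66*(-2.68)^i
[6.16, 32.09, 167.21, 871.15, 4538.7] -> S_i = 6.16*5.21^i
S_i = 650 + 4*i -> [650, 654, 658, 662, 666]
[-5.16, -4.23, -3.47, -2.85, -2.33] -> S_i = -5.16*0.82^i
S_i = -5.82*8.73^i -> [-5.82, -50.81, -443.56, -3872.27, -33804.92]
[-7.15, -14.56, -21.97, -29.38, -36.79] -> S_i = -7.15 + -7.41*i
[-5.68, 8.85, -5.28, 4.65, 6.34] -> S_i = Random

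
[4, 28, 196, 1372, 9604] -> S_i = 4*7^i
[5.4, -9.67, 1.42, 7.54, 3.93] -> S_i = Random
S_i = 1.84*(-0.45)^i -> [1.84, -0.83, 0.37, -0.17, 0.08]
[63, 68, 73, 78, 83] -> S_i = 63 + 5*i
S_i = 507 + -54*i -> [507, 453, 399, 345, 291]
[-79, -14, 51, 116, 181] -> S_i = -79 + 65*i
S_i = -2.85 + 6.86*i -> [-2.85, 4.01, 10.87, 17.73, 24.59]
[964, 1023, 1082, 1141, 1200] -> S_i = 964 + 59*i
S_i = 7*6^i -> [7, 42, 252, 1512, 9072]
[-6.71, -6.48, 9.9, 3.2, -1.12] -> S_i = Random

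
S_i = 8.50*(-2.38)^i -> [8.5, -20.23, 48.15, -114.59, 272.73]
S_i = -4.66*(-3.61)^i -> [-4.66, 16.82, -60.73, 219.23, -791.43]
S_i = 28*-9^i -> [28, -252, 2268, -20412, 183708]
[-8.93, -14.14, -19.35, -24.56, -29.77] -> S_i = -8.93 + -5.21*i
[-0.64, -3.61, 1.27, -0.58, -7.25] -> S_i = Random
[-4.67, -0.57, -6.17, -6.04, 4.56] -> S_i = Random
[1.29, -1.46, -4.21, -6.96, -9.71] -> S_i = 1.29 + -2.75*i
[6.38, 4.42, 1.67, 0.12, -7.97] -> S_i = Random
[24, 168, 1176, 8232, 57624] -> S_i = 24*7^i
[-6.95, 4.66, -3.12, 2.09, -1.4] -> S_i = -6.95*(-0.67)^i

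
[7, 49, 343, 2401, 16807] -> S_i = 7*7^i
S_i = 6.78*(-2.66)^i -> [6.78, -18.03, 47.97, -127.61, 339.43]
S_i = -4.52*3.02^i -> [-4.52, -13.65, -41.22, -124.5, -375.98]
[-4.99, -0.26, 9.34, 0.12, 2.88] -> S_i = Random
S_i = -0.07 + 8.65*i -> [-0.07, 8.58, 17.23, 25.88, 34.53]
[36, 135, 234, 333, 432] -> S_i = 36 + 99*i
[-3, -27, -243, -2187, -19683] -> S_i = -3*9^i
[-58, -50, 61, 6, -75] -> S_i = Random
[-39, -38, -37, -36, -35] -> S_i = -39 + 1*i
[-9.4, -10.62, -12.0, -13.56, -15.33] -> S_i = -9.40*1.13^i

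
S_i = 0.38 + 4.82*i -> [0.38, 5.2, 10.02, 14.84, 19.66]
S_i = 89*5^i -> [89, 445, 2225, 11125, 55625]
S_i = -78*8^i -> [-78, -624, -4992, -39936, -319488]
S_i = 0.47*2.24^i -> [0.47, 1.05, 2.36, 5.28, 11.83]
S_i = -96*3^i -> [-96, -288, -864, -2592, -7776]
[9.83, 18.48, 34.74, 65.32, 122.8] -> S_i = 9.83*1.88^i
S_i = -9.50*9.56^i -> [-9.5, -90.82, -868.24, -8300.37, -79351.51]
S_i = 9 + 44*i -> [9, 53, 97, 141, 185]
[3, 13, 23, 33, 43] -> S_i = 3 + 10*i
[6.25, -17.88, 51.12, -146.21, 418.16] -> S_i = 6.25*(-2.86)^i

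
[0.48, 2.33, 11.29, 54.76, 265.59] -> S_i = 0.48*4.85^i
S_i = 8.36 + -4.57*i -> [8.36, 3.79, -0.78, -5.35, -9.92]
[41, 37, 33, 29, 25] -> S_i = 41 + -4*i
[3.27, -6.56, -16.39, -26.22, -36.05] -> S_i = 3.27 + -9.83*i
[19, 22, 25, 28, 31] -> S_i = 19 + 3*i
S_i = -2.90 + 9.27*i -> [-2.9, 6.37, 15.64, 24.91, 34.18]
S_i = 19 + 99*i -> [19, 118, 217, 316, 415]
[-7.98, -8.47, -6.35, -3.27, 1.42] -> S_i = Random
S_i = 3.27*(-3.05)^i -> [3.27, -9.97, 30.42, -92.78, 282.97]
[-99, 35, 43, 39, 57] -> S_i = Random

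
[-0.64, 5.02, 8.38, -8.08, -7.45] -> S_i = Random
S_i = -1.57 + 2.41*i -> [-1.57, 0.84, 3.25, 5.66, 8.07]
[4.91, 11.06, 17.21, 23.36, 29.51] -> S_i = 4.91 + 6.15*i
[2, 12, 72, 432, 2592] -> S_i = 2*6^i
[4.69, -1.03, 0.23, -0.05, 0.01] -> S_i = 4.69*(-0.22)^i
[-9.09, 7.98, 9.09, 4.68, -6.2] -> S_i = Random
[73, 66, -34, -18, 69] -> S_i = Random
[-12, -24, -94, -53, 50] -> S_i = Random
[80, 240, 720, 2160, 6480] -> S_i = 80*3^i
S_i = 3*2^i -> [3, 6, 12, 24, 48]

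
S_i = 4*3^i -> [4, 12, 36, 108, 324]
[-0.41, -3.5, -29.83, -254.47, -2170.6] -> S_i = -0.41*8.53^i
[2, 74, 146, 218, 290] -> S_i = 2 + 72*i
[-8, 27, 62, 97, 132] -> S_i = -8 + 35*i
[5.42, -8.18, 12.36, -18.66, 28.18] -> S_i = 5.42*(-1.51)^i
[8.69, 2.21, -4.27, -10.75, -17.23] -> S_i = 8.69 + -6.48*i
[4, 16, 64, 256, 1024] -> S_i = 4*4^i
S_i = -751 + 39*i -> [-751, -712, -673, -634, -595]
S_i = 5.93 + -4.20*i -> [5.93, 1.73, -2.47, -6.67, -10.87]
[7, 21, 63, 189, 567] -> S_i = 7*3^i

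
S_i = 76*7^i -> [76, 532, 3724, 26068, 182476]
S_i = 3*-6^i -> [3, -18, 108, -648, 3888]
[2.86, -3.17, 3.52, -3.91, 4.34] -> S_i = 2.86*(-1.11)^i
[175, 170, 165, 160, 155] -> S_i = 175 + -5*i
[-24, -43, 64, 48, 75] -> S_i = Random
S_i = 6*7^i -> [6, 42, 294, 2058, 14406]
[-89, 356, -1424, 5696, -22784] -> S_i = -89*-4^i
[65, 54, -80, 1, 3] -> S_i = Random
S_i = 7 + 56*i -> [7, 63, 119, 175, 231]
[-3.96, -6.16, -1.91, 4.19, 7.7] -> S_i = Random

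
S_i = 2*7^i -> [2, 14, 98, 686, 4802]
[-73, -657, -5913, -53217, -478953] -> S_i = -73*9^i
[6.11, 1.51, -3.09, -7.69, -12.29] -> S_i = 6.11 + -4.60*i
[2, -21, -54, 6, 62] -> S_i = Random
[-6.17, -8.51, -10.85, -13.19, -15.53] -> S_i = -6.17 + -2.34*i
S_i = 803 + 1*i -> [803, 804, 805, 806, 807]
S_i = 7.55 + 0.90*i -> [7.55, 8.45, 9.35, 10.25, 11.15]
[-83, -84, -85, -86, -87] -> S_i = -83 + -1*i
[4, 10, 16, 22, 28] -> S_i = 4 + 6*i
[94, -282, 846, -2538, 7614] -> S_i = 94*-3^i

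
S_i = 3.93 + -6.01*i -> [3.93, -2.08, -8.09, -14.1, -20.11]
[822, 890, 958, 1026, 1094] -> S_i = 822 + 68*i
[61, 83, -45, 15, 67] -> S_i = Random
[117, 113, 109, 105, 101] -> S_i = 117 + -4*i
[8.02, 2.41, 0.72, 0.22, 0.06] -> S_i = 8.02*0.30^i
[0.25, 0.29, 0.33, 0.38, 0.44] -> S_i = 0.25*1.15^i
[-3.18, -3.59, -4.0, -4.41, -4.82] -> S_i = -3.18 + -0.41*i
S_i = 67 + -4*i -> [67, 63, 59, 55, 51]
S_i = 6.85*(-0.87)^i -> [6.85, -5.96, 5.18, -4.51, 3.92]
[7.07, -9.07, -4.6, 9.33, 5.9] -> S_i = Random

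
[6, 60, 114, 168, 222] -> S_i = 6 + 54*i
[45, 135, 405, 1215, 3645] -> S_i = 45*3^i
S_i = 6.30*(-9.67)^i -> [6.3, -60.92, 589.11, -5696.66, 55086.66]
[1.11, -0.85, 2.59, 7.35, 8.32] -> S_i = Random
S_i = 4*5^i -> [4, 20, 100, 500, 2500]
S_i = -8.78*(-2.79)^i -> [-8.78, 24.5, -68.34, 190.68, -532.0]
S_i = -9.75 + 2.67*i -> [-9.75, -7.08, -4.41, -1.74, 0.93]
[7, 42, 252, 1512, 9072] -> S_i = 7*6^i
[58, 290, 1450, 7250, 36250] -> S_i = 58*5^i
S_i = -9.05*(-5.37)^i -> [-9.05, 48.6, -260.97, 1401.43, -7525.68]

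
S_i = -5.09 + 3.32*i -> [-5.09, -1.77, 1.55, 4.87, 8.19]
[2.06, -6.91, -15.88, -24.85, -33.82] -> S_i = 2.06 + -8.97*i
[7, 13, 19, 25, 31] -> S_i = 7 + 6*i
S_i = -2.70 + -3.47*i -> [-2.7, -6.17, -9.64, -13.11, -16.58]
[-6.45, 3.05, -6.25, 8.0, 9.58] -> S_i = Random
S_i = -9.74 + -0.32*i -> [-9.74, -10.06, -10.38, -10.7, -11.02]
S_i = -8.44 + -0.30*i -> [-8.44, -8.74, -9.04, -9.34, -9.64]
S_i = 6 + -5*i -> [6, 1, -4, -9, -14]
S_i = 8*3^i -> [8, 24, 72, 216, 648]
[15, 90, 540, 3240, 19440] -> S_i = 15*6^i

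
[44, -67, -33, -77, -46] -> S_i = Random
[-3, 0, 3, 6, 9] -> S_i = -3 + 3*i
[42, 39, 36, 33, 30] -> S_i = 42 + -3*i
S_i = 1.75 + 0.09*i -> [1.75, 1.84, 1.93, 2.02, 2.11]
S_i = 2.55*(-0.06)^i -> [2.55, -0.15, 0.01, -0.0, 0.0]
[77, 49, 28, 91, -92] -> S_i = Random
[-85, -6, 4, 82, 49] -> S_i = Random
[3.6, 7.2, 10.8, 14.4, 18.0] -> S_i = 3.60 + 3.60*i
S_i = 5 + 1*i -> [5, 6, 7, 8, 9]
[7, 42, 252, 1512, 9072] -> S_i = 7*6^i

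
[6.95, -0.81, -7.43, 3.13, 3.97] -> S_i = Random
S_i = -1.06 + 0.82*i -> [-1.06, -0.24, 0.58, 1.4, 2.22]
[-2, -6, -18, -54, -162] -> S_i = -2*3^i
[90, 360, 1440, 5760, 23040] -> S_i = 90*4^i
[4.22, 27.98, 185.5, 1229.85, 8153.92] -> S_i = 4.22*6.63^i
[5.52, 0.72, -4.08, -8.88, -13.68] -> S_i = 5.52 + -4.80*i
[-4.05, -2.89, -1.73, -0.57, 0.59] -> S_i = -4.05 + 1.16*i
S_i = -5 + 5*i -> [-5, 0, 5, 10, 15]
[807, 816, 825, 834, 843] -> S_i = 807 + 9*i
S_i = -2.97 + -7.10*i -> [-2.97, -10.07, -17.17, -24.27, -31.37]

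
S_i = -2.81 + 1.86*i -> [-2.81, -0.95, 0.91, 2.77, 4.63]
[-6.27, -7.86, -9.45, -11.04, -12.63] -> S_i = -6.27 + -1.59*i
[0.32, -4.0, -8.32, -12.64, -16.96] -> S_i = 0.32 + -4.32*i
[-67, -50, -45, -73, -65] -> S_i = Random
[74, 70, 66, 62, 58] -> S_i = 74 + -4*i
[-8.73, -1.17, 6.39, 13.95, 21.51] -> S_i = -8.73 + 7.56*i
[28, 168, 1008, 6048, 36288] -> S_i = 28*6^i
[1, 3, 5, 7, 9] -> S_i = 1 + 2*i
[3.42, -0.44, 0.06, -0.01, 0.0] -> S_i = 3.42*(-0.13)^i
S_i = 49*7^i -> [49, 343, 2401, 16807, 117649]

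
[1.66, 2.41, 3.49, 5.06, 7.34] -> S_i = 1.66*1.45^i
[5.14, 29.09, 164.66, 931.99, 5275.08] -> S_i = 5.14*5.66^i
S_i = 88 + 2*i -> [88, 90, 92, 94, 96]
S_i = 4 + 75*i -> [4, 79, 154, 229, 304]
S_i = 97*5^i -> [97, 485, 2425, 12125, 60625]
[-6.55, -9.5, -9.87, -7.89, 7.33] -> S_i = Random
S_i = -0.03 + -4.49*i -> [-0.03, -4.52, -9.01, -13.5, -17.99]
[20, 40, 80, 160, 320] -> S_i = 20*2^i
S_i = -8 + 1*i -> [-8, -7, -6, -5, -4]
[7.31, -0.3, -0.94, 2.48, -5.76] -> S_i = Random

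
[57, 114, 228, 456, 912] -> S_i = 57*2^i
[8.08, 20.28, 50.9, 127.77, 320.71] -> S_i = 8.08*2.51^i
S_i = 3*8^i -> [3, 24, 192, 1536, 12288]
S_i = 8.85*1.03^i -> [8.85, 9.12, 9.39, 9.67, 9.96]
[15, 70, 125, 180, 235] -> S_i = 15 + 55*i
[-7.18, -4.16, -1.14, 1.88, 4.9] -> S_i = -7.18 + 3.02*i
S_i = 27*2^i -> [27, 54, 108, 216, 432]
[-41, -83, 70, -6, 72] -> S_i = Random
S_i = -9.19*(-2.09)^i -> [-9.19, 19.21, -40.14, 83.9, -175.35]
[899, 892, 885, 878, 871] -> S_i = 899 + -7*i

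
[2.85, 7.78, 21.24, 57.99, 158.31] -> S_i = 2.85*2.73^i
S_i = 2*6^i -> [2, 12, 72, 432, 2592]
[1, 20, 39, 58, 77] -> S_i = 1 + 19*i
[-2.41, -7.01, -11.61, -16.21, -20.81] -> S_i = -2.41 + -4.60*i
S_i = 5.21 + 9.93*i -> [5.21, 15.14, 25.07, 35.0, 44.93]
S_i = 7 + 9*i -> [7, 16, 25, 34, 43]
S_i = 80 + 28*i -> [80, 108, 136, 164, 192]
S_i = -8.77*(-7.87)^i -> [-8.77, 69.02, -543.19, 4274.88, -33643.29]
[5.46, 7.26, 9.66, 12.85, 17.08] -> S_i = 5.46*1.33^i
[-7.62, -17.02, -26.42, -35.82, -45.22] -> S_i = -7.62 + -9.40*i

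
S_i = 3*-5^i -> [3, -15, 75, -375, 1875]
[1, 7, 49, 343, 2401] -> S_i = 1*7^i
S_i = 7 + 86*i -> [7, 93, 179, 265, 351]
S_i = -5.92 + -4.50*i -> [-5.92, -10.42, -14.92, -19.42, -23.92]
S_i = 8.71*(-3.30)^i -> [8.71, -28.74, 94.85, -313.01, 1032.94]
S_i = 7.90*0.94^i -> [7.9, 7.43, 6.98, 6.56, 6.17]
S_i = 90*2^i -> [90, 180, 360, 720, 1440]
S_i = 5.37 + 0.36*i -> [5.37, 5.73, 6.09, 6.45, 6.81]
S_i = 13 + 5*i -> [13, 18, 23, 28, 33]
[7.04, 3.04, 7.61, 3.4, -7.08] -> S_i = Random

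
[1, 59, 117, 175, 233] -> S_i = 1 + 58*i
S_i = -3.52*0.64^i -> [-3.52, -2.25, -1.44, -0.92, -0.59]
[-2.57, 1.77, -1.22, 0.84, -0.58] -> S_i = -2.57*(-0.69)^i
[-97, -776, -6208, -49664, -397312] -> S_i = -97*8^i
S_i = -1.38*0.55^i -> [-1.38, -0.76, -0.42, -0.23, -0.13]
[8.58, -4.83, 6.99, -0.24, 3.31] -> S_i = Random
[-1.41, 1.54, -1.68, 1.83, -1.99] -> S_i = -1.41*(-1.09)^i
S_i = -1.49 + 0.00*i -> [-1.49, -1.49, -1.49, -1.49, -1.49]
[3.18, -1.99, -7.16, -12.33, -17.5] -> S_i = 3.18 + -5.17*i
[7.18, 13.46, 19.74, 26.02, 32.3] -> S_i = 7.18 + 6.28*i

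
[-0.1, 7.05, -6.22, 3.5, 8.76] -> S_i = Random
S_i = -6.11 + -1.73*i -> [-6.11, -7.84, -9.57, -11.3, -13.03]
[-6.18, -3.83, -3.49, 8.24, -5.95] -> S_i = Random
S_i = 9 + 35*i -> [9, 44, 79, 114, 149]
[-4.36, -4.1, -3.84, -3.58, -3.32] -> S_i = -4.36 + 0.26*i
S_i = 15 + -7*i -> [15, 8, 1, -6, -13]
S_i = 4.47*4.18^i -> [4.47, 18.68, 78.1, 326.46, 1364.62]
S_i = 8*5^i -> [8, 40, 200, 1000, 5000]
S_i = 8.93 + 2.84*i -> [8.93, 11.77, 14.61, 17.45, 20.29]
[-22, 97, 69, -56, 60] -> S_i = Random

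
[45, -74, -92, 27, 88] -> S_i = Random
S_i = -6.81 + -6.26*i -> [-6.81, -13.07, -19.33, -25.59, -31.85]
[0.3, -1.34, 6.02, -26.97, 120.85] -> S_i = 0.30*(-4.48)^i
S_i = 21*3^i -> [21, 63, 189, 567, 1701]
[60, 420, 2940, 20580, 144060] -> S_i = 60*7^i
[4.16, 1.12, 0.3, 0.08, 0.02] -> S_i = 4.16*0.27^i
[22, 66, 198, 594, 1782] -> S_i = 22*3^i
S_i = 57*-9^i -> [57, -513, 4617, -41553, 373977]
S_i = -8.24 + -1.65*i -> [-8.24, -9.89, -11.54, -13.19, -14.84]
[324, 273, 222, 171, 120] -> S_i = 324 + -51*i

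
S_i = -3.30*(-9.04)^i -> [-3.3, 29.83, -269.68, 2437.92, -22038.79]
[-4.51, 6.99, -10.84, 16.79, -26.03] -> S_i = -4.51*(-1.55)^i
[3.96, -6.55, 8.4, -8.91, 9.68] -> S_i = Random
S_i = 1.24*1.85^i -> [1.24, 2.29, 4.24, 7.85, 14.52]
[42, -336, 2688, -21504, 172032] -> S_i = 42*-8^i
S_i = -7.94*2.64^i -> [-7.94, -20.96, -55.34, -146.09, -385.69]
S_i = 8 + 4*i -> [8, 12, 16, 20, 24]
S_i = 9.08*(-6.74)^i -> [9.08, -61.2, 412.48, -2780.13, 18738.09]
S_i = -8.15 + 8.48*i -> [-8.15, 0.33, 8.81, 17.29, 25.77]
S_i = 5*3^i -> [5, 15, 45, 135, 405]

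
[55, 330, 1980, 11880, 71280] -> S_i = 55*6^i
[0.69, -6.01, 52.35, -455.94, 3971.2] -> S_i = 0.69*(-8.71)^i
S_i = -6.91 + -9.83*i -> [-6.91, -16.74, -26.57, -36.4, -46.23]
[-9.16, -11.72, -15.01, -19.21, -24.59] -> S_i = -9.16*1.28^i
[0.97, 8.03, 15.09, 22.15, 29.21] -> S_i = 0.97 + 7.06*i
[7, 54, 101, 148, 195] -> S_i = 7 + 47*i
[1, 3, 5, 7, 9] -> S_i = 1 + 2*i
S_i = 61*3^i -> [61, 183, 549, 1647, 4941]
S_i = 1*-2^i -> [1, -2, 4, -8, 16]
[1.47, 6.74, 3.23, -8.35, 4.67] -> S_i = Random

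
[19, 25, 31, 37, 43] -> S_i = 19 + 6*i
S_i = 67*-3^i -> [67, -201, 603, -1809, 5427]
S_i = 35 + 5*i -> [35, 40, 45, 50, 55]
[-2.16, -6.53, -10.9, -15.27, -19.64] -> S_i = -2.16 + -4.37*i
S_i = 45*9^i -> [45, 405, 3645, 32805, 295245]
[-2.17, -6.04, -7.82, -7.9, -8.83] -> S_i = Random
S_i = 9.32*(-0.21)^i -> [9.32, -1.96, 0.41, -0.09, 0.02]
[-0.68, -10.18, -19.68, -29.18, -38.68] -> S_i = -0.68 + -9.50*i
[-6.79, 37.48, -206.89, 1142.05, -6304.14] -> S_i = -6.79*(-5.52)^i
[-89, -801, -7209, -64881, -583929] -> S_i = -89*9^i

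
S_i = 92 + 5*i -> [92, 97, 102, 107, 112]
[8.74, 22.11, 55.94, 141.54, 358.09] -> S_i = 8.74*2.53^i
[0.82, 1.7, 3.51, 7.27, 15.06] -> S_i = 0.82*2.07^i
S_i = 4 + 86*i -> [4, 90, 176, 262, 348]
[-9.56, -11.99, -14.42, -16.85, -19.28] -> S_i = -9.56 + -2.43*i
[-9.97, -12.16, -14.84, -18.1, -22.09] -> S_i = -9.97*1.22^i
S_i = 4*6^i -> [4, 24, 144, 864, 5184]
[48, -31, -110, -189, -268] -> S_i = 48 + -79*i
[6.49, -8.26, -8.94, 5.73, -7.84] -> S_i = Random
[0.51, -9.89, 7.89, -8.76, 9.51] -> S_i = Random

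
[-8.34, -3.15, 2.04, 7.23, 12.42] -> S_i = -8.34 + 5.19*i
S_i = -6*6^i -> [-6, -36, -216, -1296, -7776]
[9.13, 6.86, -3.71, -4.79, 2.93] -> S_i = Random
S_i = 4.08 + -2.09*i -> [4.08, 1.99, -0.1, -2.19, -4.28]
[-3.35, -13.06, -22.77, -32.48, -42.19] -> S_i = -3.35 + -9.71*i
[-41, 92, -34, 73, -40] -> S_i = Random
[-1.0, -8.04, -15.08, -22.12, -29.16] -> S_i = -1.00 + -7.04*i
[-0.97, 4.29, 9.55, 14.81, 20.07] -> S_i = -0.97 + 5.26*i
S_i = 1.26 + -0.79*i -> [1.26, 0.47, -0.32, -1.11, -1.9]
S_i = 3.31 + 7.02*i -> [3.31, 10.33, 17.35, 24.37, 31.39]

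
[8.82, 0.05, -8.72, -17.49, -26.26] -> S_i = 8.82 + -8.77*i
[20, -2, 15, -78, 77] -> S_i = Random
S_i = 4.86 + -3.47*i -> [4.86, 1.39, -2.08, -5.55, -9.02]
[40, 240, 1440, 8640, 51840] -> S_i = 40*6^i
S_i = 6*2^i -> [6, 12, 24, 48, 96]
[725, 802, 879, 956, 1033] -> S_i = 725 + 77*i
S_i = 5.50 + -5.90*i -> [5.5, -0.4, -6.3, -12.2, -18.1]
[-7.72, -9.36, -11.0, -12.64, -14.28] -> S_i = -7.72 + -1.64*i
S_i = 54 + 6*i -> [54, 60, 66, 72, 78]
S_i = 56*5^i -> [56, 280, 1400, 7000, 35000]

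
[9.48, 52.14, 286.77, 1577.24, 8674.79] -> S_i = 9.48*5.50^i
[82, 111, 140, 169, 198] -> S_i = 82 + 29*i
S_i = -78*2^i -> [-78, -156, -312, -624, -1248]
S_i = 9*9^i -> [9, 81, 729, 6561, 59049]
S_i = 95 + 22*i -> [95, 117, 139, 161, 183]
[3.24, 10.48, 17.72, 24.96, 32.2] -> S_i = 3.24 + 7.24*i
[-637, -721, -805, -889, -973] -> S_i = -637 + -84*i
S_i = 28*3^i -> [28, 84, 252, 756, 2268]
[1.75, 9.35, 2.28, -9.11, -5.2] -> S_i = Random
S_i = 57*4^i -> [57, 228, 912, 3648, 14592]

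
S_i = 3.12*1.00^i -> [3.12, 3.12, 3.12, 3.12, 3.12]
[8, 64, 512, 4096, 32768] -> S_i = 8*8^i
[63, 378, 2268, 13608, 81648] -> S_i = 63*6^i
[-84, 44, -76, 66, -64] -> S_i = Random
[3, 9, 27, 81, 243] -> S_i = 3*3^i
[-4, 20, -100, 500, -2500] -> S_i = -4*-5^i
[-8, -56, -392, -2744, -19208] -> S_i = -8*7^i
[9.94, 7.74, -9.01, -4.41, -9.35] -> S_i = Random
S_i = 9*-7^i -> [9, -63, 441, -3087, 21609]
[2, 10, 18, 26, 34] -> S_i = 2 + 8*i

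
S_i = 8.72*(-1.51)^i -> [8.72, -13.17, 19.88, -30.02, 45.33]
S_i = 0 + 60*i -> [0, 60, 120, 180, 240]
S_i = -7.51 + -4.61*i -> [-7.51, -12.12, -16.73, -21.34, -25.95]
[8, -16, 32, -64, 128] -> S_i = 8*-2^i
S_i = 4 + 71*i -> [4, 75, 146, 217, 288]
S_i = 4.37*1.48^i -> [4.37, 6.47, 9.57, 14.17, 20.97]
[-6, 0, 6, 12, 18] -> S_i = -6 + 6*i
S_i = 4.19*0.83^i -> [4.19, 3.48, 2.89, 2.4, 1.99]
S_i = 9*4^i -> [9, 36, 144, 576, 2304]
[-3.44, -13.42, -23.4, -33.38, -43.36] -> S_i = -3.44 + -9.98*i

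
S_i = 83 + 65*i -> [83, 148, 213, 278, 343]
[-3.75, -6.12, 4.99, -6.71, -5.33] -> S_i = Random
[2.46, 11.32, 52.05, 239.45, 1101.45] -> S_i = 2.46*4.60^i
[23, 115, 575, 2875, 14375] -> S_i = 23*5^i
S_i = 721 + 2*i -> [721, 723, 725, 727, 729]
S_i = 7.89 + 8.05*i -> [7.89, 15.94, 23.99, 32.04, 40.09]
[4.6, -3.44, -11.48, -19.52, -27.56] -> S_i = 4.60 + -8.04*i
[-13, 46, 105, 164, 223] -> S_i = -13 + 59*i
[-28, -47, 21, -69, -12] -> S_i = Random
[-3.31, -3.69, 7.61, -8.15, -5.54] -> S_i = Random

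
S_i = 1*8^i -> [1, 8, 64, 512, 4096]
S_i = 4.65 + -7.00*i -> [4.65, -2.35, -9.35, -16.35, -23.35]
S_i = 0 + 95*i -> [0, 95, 190, 285, 380]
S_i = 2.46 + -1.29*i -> [2.46, 1.17, -0.12, -1.41, -2.7]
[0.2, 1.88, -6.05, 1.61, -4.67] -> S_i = Random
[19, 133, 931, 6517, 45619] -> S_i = 19*7^i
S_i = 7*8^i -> [7, 56, 448, 3584, 28672]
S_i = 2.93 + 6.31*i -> [2.93, 9.24, 15.55, 21.86, 28.17]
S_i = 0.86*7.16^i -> [0.86, 6.16, 44.09, 315.67, 2260.22]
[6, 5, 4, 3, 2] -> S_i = 6 + -1*i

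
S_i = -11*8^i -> [-11, -88, -704, -5632, -45056]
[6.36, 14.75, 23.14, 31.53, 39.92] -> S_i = 6.36 + 8.39*i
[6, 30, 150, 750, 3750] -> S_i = 6*5^i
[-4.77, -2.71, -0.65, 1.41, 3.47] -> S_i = -4.77 + 2.06*i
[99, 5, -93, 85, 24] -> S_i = Random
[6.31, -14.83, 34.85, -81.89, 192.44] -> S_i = 6.31*(-2.35)^i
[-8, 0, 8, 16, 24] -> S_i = -8 + 8*i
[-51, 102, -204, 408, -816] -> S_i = -51*-2^i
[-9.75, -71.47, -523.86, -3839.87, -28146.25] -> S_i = -9.75*7.33^i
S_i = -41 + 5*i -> [-41, -36, -31, -26, -21]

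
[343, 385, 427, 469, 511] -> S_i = 343 + 42*i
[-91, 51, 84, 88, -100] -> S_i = Random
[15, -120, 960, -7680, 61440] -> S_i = 15*-8^i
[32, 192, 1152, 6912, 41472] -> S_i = 32*6^i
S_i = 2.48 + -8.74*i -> [2.48, -6.26, -15.0, -23.74, -32.48]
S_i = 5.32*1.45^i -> [5.32, 7.71, 11.19, 16.22, 23.52]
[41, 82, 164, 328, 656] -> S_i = 41*2^i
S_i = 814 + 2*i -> [814, 816, 818, 820, 822]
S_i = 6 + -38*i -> [6, -32, -70, -108, -146]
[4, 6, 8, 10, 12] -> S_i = 4 + 2*i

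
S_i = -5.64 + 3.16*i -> [-5.64, -2.48, 0.68, 3.84, 7.0]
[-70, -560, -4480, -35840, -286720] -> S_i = -70*8^i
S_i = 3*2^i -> [3, 6, 12, 24, 48]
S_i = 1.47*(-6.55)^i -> [1.47, -9.63, 63.07, -413.09, 2705.72]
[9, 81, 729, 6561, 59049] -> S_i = 9*9^i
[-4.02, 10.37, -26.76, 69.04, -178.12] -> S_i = -4.02*(-2.58)^i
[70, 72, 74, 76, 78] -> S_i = 70 + 2*i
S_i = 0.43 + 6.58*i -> [0.43, 7.01, 13.59, 20.17, 26.75]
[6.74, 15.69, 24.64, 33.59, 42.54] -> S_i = 6.74 + 8.95*i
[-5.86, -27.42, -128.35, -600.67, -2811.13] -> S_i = -5.86*4.68^i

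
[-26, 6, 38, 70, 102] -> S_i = -26 + 32*i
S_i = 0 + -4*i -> [0, -4, -8, -12, -16]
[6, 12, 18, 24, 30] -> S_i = 6 + 6*i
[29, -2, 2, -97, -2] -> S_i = Random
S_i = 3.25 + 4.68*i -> [3.25, 7.93, 12.61, 17.29, 21.97]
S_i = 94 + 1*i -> [94, 95, 96, 97, 98]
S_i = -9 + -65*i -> [-9, -74, -139, -204, -269]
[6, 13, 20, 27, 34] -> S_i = 6 + 7*i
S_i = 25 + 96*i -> [25, 121, 217, 313, 409]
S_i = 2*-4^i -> [2, -8, 32, -128, 512]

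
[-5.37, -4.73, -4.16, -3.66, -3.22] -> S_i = -5.37*0.88^i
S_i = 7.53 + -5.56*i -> [7.53, 1.97, -3.59, -9.15, -14.71]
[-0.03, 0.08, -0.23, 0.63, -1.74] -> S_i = -0.03*(-2.76)^i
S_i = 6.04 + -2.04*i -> [6.04, 4.0, 1.96, -0.08, -2.12]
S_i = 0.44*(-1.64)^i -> [0.44, -0.72, 1.18, -1.94, 3.18]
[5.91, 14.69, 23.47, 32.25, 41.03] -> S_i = 5.91 + 8.78*i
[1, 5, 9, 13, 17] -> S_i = 1 + 4*i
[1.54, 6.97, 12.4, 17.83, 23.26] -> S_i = 1.54 + 5.43*i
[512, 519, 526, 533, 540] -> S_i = 512 + 7*i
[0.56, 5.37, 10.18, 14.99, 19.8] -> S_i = 0.56 + 4.81*i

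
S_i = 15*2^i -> [15, 30, 60, 120, 240]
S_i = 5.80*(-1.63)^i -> [5.8, -9.45, 15.41, -25.12, 40.94]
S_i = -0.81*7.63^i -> [-0.81, -6.18, -47.16, -359.8, -2745.26]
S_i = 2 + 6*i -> [2, 8, 14, 20, 26]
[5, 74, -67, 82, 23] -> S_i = Random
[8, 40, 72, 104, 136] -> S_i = 8 + 32*i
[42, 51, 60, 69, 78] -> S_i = 42 + 9*i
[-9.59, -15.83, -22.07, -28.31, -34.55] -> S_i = -9.59 + -6.24*i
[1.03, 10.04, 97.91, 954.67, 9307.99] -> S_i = 1.03*9.75^i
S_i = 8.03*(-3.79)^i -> [8.03, -30.43, 115.34, -437.15, 1656.81]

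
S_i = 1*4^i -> [1, 4, 16, 64, 256]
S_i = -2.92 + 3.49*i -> [-2.92, 0.57, 4.06, 7.55, 11.04]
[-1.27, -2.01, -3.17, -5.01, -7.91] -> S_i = -1.27*1.58^i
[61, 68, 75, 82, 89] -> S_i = 61 + 7*i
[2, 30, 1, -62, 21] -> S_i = Random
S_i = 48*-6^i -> [48, -288, 1728, -10368, 62208]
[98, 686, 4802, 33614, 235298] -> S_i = 98*7^i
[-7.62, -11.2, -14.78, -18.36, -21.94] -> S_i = -7.62 + -3.58*i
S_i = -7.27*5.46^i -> [-7.27, -39.69, -216.73, -1183.35, -6461.08]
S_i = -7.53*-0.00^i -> [-7.53, 0.0, -0.0, 0.0, -0.0]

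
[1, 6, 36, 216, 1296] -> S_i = 1*6^i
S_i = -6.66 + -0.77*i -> [-6.66, -7.43, -8.2, -8.97, -9.74]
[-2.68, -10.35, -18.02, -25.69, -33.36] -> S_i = -2.68 + -7.67*i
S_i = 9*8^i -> [9, 72, 576, 4608, 36864]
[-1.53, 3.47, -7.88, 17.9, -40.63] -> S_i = -1.53*(-2.27)^i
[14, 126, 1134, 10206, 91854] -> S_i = 14*9^i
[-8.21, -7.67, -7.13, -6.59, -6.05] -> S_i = -8.21 + 0.54*i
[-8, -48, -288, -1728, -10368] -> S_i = -8*6^i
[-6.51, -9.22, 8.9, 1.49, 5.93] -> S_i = Random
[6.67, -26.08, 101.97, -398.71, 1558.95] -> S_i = 6.67*(-3.91)^i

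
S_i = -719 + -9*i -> [-719, -728, -737, -746, -755]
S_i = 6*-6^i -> [6, -36, 216, -1296, 7776]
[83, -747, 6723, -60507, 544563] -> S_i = 83*-9^i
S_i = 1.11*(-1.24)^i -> [1.11, -1.38, 1.71, -2.12, 2.62]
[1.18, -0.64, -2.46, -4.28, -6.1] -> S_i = 1.18 + -1.82*i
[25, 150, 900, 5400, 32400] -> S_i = 25*6^i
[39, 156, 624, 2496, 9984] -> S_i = 39*4^i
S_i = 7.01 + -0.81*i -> [7.01, 6.2, 5.39, 4.58, 3.77]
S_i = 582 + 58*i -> [582, 640, 698, 756, 814]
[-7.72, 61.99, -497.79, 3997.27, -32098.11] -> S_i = -7.72*(-8.03)^i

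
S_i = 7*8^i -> [7, 56, 448, 3584, 28672]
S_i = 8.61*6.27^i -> [8.61, 53.98, 338.48, 2122.3, 13306.79]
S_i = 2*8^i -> [2, 16, 128, 1024, 8192]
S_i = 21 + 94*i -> [21, 115, 209, 303, 397]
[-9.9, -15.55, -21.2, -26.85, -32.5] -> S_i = -9.90 + -5.65*i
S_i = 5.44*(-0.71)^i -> [5.44, -3.86, 2.74, -1.95, 1.38]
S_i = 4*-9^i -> [4, -36, 324, -2916, 26244]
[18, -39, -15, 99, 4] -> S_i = Random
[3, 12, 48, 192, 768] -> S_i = 3*4^i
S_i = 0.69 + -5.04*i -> [0.69, -4.35, -9.39, -14.43, -19.47]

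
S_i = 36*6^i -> [36, 216, 1296, 7776, 46656]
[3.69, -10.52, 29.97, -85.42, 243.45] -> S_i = 3.69*(-2.85)^i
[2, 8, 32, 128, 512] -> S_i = 2*4^i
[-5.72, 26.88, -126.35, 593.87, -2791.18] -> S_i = -5.72*(-4.70)^i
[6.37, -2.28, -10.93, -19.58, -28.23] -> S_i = 6.37 + -8.65*i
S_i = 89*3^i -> [89, 267, 801, 2403, 7209]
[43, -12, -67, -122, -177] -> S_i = 43 + -55*i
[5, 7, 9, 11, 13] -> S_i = 5 + 2*i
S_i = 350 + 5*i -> [350, 355, 360, 365, 370]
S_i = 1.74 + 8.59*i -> [1.74, 10.33, 18.92, 27.51, 36.1]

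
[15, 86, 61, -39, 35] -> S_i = Random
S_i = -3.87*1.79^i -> [-3.87, -6.93, -12.4, -22.2, -39.73]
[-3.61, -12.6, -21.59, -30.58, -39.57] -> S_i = -3.61 + -8.99*i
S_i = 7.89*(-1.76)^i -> [7.89, -13.89, 24.44, -43.01, 75.71]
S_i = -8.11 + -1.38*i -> [-8.11, -9.49, -10.87, -12.25, -13.63]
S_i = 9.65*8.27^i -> [9.65, 79.81, 659.99, 5458.13, 45138.73]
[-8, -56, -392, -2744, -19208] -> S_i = -8*7^i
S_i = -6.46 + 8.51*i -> [-6.46, 2.05, 10.56, 19.07, 27.58]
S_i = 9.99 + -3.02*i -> [9.99, 6.97, 3.95, 0.93, -2.09]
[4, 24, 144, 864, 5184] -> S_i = 4*6^i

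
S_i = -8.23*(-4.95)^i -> [-8.23, 40.74, -201.66, 998.2, -4941.07]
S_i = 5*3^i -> [5, 15, 45, 135, 405]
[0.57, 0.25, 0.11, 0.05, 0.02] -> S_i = 0.57*0.44^i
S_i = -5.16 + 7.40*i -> [-5.16, 2.24, 9.64, 17.04, 24.44]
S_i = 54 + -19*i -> [54, 35, 16, -3, -22]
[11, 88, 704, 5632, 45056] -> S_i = 11*8^i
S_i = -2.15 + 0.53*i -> [-2.15, -1.62, -1.09, -0.56, -0.03]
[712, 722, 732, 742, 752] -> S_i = 712 + 10*i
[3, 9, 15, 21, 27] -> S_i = 3 + 6*i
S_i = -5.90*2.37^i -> [-5.9, -13.98, -33.14, -78.54, -186.14]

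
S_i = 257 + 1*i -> [257, 258, 259, 260, 261]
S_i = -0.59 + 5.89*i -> [-0.59, 5.3, 11.19, 17.08, 22.97]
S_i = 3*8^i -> [3, 24, 192, 1536, 12288]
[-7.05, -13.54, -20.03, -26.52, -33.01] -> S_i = -7.05 + -6.49*i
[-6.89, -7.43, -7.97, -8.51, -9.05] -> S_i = -6.89 + -0.54*i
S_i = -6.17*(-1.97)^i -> [-6.17, 12.15, -23.95, 47.17, -92.93]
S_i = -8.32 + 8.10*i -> [-8.32, -0.22, 7.88, 15.98, 24.08]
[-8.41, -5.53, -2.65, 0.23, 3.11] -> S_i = -8.41 + 2.88*i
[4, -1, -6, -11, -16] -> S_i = 4 + -5*i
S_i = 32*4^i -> [32, 128, 512, 2048, 8192]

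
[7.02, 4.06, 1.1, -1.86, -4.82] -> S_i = 7.02 + -2.96*i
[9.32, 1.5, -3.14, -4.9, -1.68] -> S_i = Random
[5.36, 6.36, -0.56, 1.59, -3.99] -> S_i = Random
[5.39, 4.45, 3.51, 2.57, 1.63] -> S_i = 5.39 + -0.94*i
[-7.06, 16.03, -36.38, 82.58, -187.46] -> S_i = -7.06*(-2.27)^i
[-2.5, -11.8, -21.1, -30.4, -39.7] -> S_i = -2.50 + -9.30*i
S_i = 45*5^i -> [45, 225, 1125, 5625, 28125]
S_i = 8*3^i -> [8, 24, 72, 216, 648]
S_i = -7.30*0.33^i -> [-7.3, -2.41, -0.79, -0.26, -0.09]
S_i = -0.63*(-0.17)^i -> [-0.63, 0.11, -0.02, 0.0, -0.0]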